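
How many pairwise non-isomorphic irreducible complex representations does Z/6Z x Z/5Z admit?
30

Justification: The number of irreducible complex representations of a finite group equals its number of conjugacy classes. Z/6Z x Z/5Z is abelian of order 30, so every element is its own conjugacy class: 30 classes, so Z/6Z x Z/5Z (order 30) has exactly 30 irreducible complex representations.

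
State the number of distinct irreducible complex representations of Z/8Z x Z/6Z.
48

Solution. The number of irreducible complex representations of a finite group equals its number of conjugacy classes. Z/8Z x Z/6Z is abelian of order 48, so every element is its own conjugacy class: 48 classes, so Z/8Z x Z/6Z (order 48) has exactly 48 irreducible complex representations.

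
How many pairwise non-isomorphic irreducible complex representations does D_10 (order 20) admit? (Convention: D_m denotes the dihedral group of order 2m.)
8

Explanation: The number of irreducible complex representations of a finite group equals its number of conjugacy classes. D_10 has 8 conjugacy classes (n/2 + 3 for n even), so D_10 (order 20) has exactly 8 irreducible complex representations.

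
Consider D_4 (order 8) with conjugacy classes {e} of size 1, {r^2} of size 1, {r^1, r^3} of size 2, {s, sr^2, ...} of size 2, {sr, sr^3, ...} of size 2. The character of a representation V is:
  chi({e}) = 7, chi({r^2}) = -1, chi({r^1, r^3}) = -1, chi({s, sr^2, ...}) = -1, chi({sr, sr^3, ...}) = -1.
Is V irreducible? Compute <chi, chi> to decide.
Not irreducible (reducible): <chi, chi> = 7 > 1.

Explanation: <chi, chi> = (1/|G|) sum_C |C| * |chi(C)|^2 = (1/8)[1*|7|^2 + 1*|-1|^2 + 2*|-1|^2 + 2*|-1|^2 + 2*|-1|^2]
  = (1/8)[(49) + (1) + (2) + (2) + (2)] = 56/8 = 7.
A character is irreducible iff <chi, chi> = 1, so this representation is reducible.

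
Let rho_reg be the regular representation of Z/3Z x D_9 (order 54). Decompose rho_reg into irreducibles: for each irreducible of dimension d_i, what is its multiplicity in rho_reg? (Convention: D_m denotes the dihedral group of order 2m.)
Each irreducible V_i of dimension d_i appears with multiplicity d_i, i.e. rho_reg = (direct sum over all irreducibles V_i) d_i V_i. The irreducible dimensions for Z/3Z x D_9 are 1, 1, 1, 1, 1, 1, 2, 2, 2, 2, 2, 2, 2, 2, 2, 2, 2, 2: 6 irreducibles of dimension 1, each with multiplicity 1; 12 irreducibles of dimension 2, each with multiplicity 2. Total dimension 6*1*1 + 12*2*2 = 54 = |G|.

Solution. General theorem: in the regular representation of a finite group G, each irreducible appears with multiplicity equal to its dimension. Check: dim(rho_reg) = sum d_i^2 = 1 + 1 + 1 + 1 + 1 + 1 + 4 + 4 + 4 + 4 + 4 + 4 + 4 + 4 + 4 + 4 + 4 + 4 = 54 = |G|.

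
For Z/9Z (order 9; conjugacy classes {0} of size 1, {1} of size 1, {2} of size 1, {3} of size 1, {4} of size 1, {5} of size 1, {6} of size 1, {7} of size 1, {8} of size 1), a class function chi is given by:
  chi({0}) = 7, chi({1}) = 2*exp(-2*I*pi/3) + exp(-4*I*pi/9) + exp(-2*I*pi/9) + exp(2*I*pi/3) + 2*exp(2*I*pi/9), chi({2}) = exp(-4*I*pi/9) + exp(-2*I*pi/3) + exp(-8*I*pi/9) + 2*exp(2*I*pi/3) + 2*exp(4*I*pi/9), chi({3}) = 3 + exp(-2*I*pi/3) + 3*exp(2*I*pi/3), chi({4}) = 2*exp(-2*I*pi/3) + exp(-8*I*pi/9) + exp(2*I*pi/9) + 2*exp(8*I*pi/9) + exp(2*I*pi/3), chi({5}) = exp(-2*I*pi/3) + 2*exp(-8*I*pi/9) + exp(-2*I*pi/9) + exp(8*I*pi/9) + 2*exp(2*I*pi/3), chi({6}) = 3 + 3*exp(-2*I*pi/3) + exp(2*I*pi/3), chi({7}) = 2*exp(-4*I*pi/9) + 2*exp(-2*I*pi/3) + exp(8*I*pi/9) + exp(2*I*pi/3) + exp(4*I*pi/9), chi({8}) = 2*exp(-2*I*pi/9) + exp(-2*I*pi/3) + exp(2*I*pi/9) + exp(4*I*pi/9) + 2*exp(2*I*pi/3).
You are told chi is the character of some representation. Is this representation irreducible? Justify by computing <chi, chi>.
Not irreducible (reducible): <chi, chi> = 11 > 1.

Working: <chi, chi> = (1/|G|) sum_C |C| * |chi(C)|^2 = (1/9)[1*|7|^2 + 1*|2*exp(-2*I*pi/3) + exp(-4*I*pi/9) + exp(-2*I*pi/9) + exp(2*I*pi/3) + 2*exp(2*I*pi/9)|^2 + 1*|exp(-4*I*pi/9) + exp(-2*I*pi/3) + exp(-8*I*pi/9) + 2*exp(2*I*pi/3) + 2*exp(4*I*pi/9)|^2 + 1*|3 + exp(-2*I*pi/3) + 3*exp(2*I*pi/3)|^2 + 1*|2*exp(-2*I*pi/3) + exp(-8*I*pi/9) + exp(2*I*pi/9) + 2*exp(8*I*pi/9) + exp(2*I*pi/3)|^2 + 1*|exp(-2*I*pi/3) + 2*exp(-8*I*pi/9) + exp(-2*I*pi/9) + exp(8*I*pi/9) + 2*exp(2*I*pi/3)|^2 + 1*|3 + 3*exp(-2*I*pi/3) + exp(2*I*pi/3)|^2 + 1*|2*exp(-4*I*pi/9) + 2*exp(-2*I*pi/3) + exp(8*I*pi/9) + exp(2*I*pi/3) + exp(4*I*pi/9)|^2 + 1*|2*exp(-2*I*pi/9) + exp(-2*I*pi/3) + exp(2*I*pi/9) + exp(4*I*pi/9) + 2*exp(2*I*pi/3)|^2]
  = (1/9)[(49) + (11 + 6*exp(-4*I*pi/9) + 4*exp(-2*I*pi/3) + 6*exp(-8*I*pi/9) + 3*exp(-2*I*pi/9) + 3*exp(2*I*pi/9) + 6*exp(8*I*pi/9) + 4*exp(2*I*pi/3) + 6*exp(4*I*pi/9)) + (11 + 6*exp(-2*I*pi/9) + 4*exp(-2*I*pi/3) + 3*exp(-4*I*pi/9) + 6*exp(-8*I*pi/9) + 6*exp(8*I*pi/9) + 3*exp(4*I*pi/9) + 4*exp(2*I*pi/3) + 6*exp(2*I*pi/9)) + (4) + (11 + 6*exp(-4*I*pi/9) + 6*exp(-2*I*pi/9) + 4*exp(-2*I*pi/3) + 3*exp(-8*I*pi/9) + 3*exp(8*I*pi/9) + 4*exp(2*I*pi/3) + 6*exp(2*I*pi/9) + 6*exp(4*I*pi/9)) + (11 + 6*exp(-4*I*pi/9) + 6*exp(-2*I*pi/9) + 4*exp(-2*I*pi/3) + 3*exp(-8*I*pi/9) + 3*exp(8*I*pi/9) + 4*exp(2*I*pi/3) + 6*exp(2*I*pi/9) + 6*exp(4*I*pi/9)) + (4) + (11 + 6*exp(-2*I*pi/9) + 4*exp(-2*I*pi/3) + 3*exp(-4*I*pi/9) + 6*exp(-8*I*pi/9) + 6*exp(8*I*pi/9) + 3*exp(4*I*pi/9) + 4*exp(2*I*pi/3) + 6*exp(2*I*pi/9)) + (11 + 6*exp(-4*I*pi/9) + 4*exp(-2*I*pi/3) + 6*exp(-8*I*pi/9) + 3*exp(-2*I*pi/9) + 3*exp(2*I*pi/9) + 6*exp(8*I*pi/9) + 4*exp(2*I*pi/3) + 6*exp(4*I*pi/9))] = 99/9 = 11.
(Exp terms are combined using exp(i*s)*conj(exp(i*t)) = exp(i*(s-t)), and sums of them are collapsed using the identity that for every m > 1 the m distinct m-th roots of unity sum to 0, e.g. 1 + exp(2*I*pi/3) + exp(-2*I*pi/3) = 0.)
A character is irreducible iff <chi, chi> = 1, so this representation is reducible.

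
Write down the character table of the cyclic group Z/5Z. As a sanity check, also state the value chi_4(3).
Character table of Z/5Z (irreps indexed chi_0,...,chi_4 with chi_k(m) = zeta_5^(k*m), zeta_5 = exp(2*pi*i/5)):
  irrep \ class  {0} (size 1)  {1} (size 1)    {2} (size 1)    {3} (size 1)    {4} (size 1)  
  chi_0          1             1               1               1               1             
  chi_1          1             exp(2*I*pi/5)   exp(4*I*pi/5)   exp(-4*I*pi/5)  exp(-2*I*pi/5)
  chi_2          1             exp(4*I*pi/5)   exp(-2*I*pi/5)  exp(2*I*pi/5)   exp(-4*I*pi/5)
  chi_3          1             exp(-4*I*pi/5)  exp(2*I*pi/5)   exp(-2*I*pi/5)  exp(4*I*pi/5) 
  chi_4          1             exp(-2*I*pi/5)  exp(-4*I*pi/5)  exp(4*I*pi/5)   exp(2*I*pi/5) 

Spot check: chi_4(3) = zeta_5^(4*3) = zeta_5^12 = exp(4*I*pi/5).

Details: Z/5Z is abelian, so all 5 irreducible complex representations are 1-dimensional. They are given by chi_k(m) = zeta_5^(k*m) for k = 0,...,4. Row orthogonality: sum_m chi_k(m) conj(chi_l(m)) = 5 * [k = l].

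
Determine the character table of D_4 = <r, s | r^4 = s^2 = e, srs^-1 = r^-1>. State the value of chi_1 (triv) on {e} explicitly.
Conjugacy classes: {e} of size 1, {r^2} of size 1, {r^1, r^3} of size 2, {s, sr^2, ...} of size 2, {sr, sr^3, ...} of size 2.
Character table:
  irrep \ class              {e} (size 1)  {r^2} (size 1)  {r^1, r^3} (size 2)  {s, sr^2, ...} (size 2)  {sr, sr^3, ...} (size 2)
  chi_1 (triv)               1             1               1                    1                        1                       
  chi_2 (sign: r->1, s->-1)  1             1               1                    -1                       -1                      
  chi_3 (r->-1, s->1)        1             1               -1                   1                        -1                      
  chi_4 (r->-1, s->-1)       1             1               -1                   -1                       1                       
  chi_5 (2d, j=1)            2             -2              0                    0                        0                       

Spot check: chi_1 (triv) on {e} = 1.

Argument: D_4 has order 2*4 = 8 with 5 conjugacy classes, hence 5 irreducibles. Sum of squared dims 1 + 1 + 1 + 1 + 4 = 8 = |G|. Linear characters come from the abelianisation; the 2-dimensional irreps have character r^k -> 2*cos(2*pi*j*k/4), reflections -> 0.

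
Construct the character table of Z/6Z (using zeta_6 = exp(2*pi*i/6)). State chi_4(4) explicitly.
Character table of Z/6Z (irreps indexed chi_0,...,chi_5 with chi_k(m) = zeta_6^(k*m), zeta_6 = exp(2*pi*i/6)):
  irrep \ class  {0} (size 1)  {1} (size 1)    {2} (size 1)    {3} (size 1)  {4} (size 1)    {5} (size 1)  
  chi_0          1             1               1               1             1               1             
  chi_1          1             exp(I*pi/3)     exp(2*I*pi/3)   -1            exp(-2*I*pi/3)  exp(-I*pi/3)  
  chi_2          1             exp(2*I*pi/3)   exp(-2*I*pi/3)  1             exp(2*I*pi/3)   exp(-2*I*pi/3)
  chi_3          1             -1              1               -1            1               -1            
  chi_4          1             exp(-2*I*pi/3)  exp(2*I*pi/3)   1             exp(-2*I*pi/3)  exp(2*I*pi/3) 
  chi_5          1             exp(-I*pi/3)    exp(-2*I*pi/3)  -1            exp(2*I*pi/3)   exp(I*pi/3)   

Spot check: chi_4(4) = zeta_6^(4*4) = zeta_6^16 = exp(-2*I*pi/3).

Derivation: Z/6Z is abelian, so all 6 irreducible complex representations are 1-dimensional. They are given by chi_k(m) = zeta_6^(k*m) for k = 0,...,5. Row orthogonality: sum_m chi_k(m) conj(chi_l(m)) = 6 * [k = l].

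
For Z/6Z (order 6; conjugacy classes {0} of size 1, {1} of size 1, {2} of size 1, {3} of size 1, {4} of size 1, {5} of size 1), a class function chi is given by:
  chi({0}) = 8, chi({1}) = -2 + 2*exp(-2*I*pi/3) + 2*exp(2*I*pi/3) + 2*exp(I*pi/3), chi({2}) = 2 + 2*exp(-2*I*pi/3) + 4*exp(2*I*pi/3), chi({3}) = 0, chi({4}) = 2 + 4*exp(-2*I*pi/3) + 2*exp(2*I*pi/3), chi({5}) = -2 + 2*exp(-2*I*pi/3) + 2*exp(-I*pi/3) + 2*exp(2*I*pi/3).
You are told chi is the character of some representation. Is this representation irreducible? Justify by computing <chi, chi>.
Not irreducible (reducible): <chi, chi> = 16 > 1.

Derivation: <chi, chi> = (1/|G|) sum_C |C| * |chi(C)|^2 = (1/6)[1*|8|^2 + 1*|-2 + 2*exp(-2*I*pi/3) + 2*exp(2*I*pi/3) + 2*exp(I*pi/3)|^2 + 1*|2 + 2*exp(-2*I*pi/3) + 4*exp(2*I*pi/3)|^2 + 1*|0|^2 + 1*|2 + 4*exp(-2*I*pi/3) + 2*exp(2*I*pi/3)|^2 + 1*|-2 + 2*exp(-2*I*pi/3) + 2*exp(-I*pi/3) + 2*exp(2*I*pi/3)|^2]
  = (1/6)[(64) + (12) + (4) + (0) + (4) + (12)] = 96/6 = 16.
(Exp terms are combined using exp(i*s)*conj(exp(i*t)) = exp(i*(s-t)), and sums of them are collapsed using the identity that for every m > 1 the m distinct m-th roots of unity sum to 0, e.g. 1 + exp(2*I*pi/3) + exp(-2*I*pi/3) = 0.)
A character is irreducible iff <chi, chi> = 1, so this representation is reducible.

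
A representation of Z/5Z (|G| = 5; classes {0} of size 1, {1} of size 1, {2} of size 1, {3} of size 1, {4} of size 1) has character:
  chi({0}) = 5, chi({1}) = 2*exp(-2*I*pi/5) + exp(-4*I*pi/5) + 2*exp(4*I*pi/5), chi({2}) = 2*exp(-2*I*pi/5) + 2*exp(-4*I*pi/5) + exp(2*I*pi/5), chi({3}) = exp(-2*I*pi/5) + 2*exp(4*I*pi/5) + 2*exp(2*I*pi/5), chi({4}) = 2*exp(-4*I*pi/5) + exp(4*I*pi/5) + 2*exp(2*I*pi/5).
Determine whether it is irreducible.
Not irreducible (reducible): <chi, chi> = 9 > 1.

Working: <chi, chi> = (1/|G|) sum_C |C| * |chi(C)|^2 = (1/5)[1*|5|^2 + 1*|2*exp(-2*I*pi/5) + exp(-4*I*pi/5) + 2*exp(4*I*pi/5)|^2 + 1*|2*exp(-2*I*pi/5) + 2*exp(-4*I*pi/5) + exp(2*I*pi/5)|^2 + 1*|exp(-2*I*pi/5) + 2*exp(4*I*pi/5) + 2*exp(2*I*pi/5)|^2 + 1*|2*exp(-4*I*pi/5) + exp(4*I*pi/5) + 2*exp(2*I*pi/5)|^2]
  = (1/5)[(25) + (5) + (5) + (5) + (5)] = 45/5 = 9.
(Exp terms are combined using exp(i*s)*conj(exp(i*t)) = exp(i*(s-t)), and sums of them are collapsed using the identity that for every m > 1 the m distinct m-th roots of unity sum to 0, e.g. 1 + exp(2*I*pi/3) + exp(-2*I*pi/3) = 0.)
A character is irreducible iff <chi, chi> = 1, so this representation is reducible.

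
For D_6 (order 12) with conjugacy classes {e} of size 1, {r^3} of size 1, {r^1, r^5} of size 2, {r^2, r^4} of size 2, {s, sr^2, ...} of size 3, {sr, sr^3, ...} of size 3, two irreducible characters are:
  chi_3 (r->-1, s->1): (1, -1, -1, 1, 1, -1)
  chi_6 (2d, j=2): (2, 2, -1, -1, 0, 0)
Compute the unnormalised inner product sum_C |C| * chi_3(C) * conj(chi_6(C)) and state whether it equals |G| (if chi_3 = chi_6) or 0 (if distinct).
Sum = 0; so <chi_3, chi_6> = 0 (distinct irreducibles are orthogonal).

Argument: Compute term by term over conjugacy classes (|C| * chi_3(C) * conj(chi_6(C))):
  1*(1)*conj(2) + 1*(-1)*conj(2) + 2*(-1)*conj(-1) + 2*(1)*conj(-1) + 3*(1)*conj(0) + 3*(-1)*conj(0)
  = (2) + (-2) + (2) + (-2) + (0) + (0)
  = 0.
Dividing by |G| = 12 gives 0/12 = 0, matching the row-orthogonality relation <chi_3, chi_6> = [chi_3 = chi_6].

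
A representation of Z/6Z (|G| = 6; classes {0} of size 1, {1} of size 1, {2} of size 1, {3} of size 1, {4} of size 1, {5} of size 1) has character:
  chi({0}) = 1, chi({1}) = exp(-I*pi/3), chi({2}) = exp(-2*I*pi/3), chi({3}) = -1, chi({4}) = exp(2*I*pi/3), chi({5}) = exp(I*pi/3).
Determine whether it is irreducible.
Irreducible: <chi, chi> = 1.

Explanation: <chi, chi> = (1/|G|) sum_C |C| * |chi(C)|^2 = (1/6)[1*|1|^2 + 1*|exp(-I*pi/3)|^2 + 1*|exp(-2*I*pi/3)|^2 + 1*|-1|^2 + 1*|exp(2*I*pi/3)|^2 + 1*|exp(I*pi/3)|^2]
  = (1/6)[(1) + (1) + (1) + (1) + (1) + (1)] = 6/6 = 1.
(Exp terms are combined using exp(i*s)*conj(exp(i*t)) = exp(i*(s-t)), and sums of them are collapsed using the identity that for every m > 1 the m distinct m-th roots of unity sum to 0, e.g. 1 + exp(2*I*pi/3) + exp(-2*I*pi/3) = 0.)
A character is irreducible iff <chi, chi> = 1, so this representation is irreducible.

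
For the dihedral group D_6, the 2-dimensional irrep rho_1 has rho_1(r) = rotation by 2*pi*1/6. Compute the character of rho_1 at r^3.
chi_{rho_1}(r^3) = 2*cos(2*pi*1*3/6) = -2

Proof sketch: rho_1(r^3) is rotation by angle 2*pi*1*3/6, whose trace is 2*cos(2*pi*1*3/6) = -2.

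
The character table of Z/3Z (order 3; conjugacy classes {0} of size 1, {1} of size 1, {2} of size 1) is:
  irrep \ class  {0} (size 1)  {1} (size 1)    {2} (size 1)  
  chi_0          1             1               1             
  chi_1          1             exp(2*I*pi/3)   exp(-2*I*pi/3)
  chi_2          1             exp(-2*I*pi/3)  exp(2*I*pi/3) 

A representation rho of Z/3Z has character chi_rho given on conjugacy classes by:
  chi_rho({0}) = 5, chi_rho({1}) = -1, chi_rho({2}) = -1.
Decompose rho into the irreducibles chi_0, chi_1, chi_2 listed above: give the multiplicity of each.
Multiplicities: chi_0: 1, chi_1: 2, chi_2: 2.

Working: Use <chi_rho, chi> = (1/|G|) sum_C |C| * chi_rho(C) * conj(chi(C)) with |G| = 3 for each irreducible chi in the table:
  <chi_rho, chi_0> = (1/3)[1*(5)*conj(1) + 1*(-1)*conj(1) + 1*(-1)*conj(1)]
      = (1/3)[(5) + (-1) + (-1)] = 3/3 = 1
  <chi_rho, chi_1> = (1/3)[1*(5)*conj(1) + 1*(-1)*conj(exp(2*I*pi/3)) + 1*(-1)*conj(exp(-2*I*pi/3))]
      = (1/3)[(5) + (2 + exp(-2*I*pi/3) + 2*exp(2*I*pi/3)) + (2 + 2*exp(-2*I*pi/3) + exp(2*I*pi/3))] = 6/3 = 2
  <chi_rho, chi_2> = (1/3)[1*(5)*conj(1) + 1*(-1)*conj(exp(-2*I*pi/3)) + 1*(-1)*conj(exp(2*I*pi/3))]
      = (1/3)[(5) + (2 + 2*exp(-2*I*pi/3) + exp(2*I*pi/3)) + (2 + exp(-2*I*pi/3) + 2*exp(2*I*pi/3))] = 6/3 = 2
(Exp terms are combined using exp(i*s)*conj(exp(i*t)) = exp(i*(s-t)), and sums of them are collapsed using the identity that for every m > 1 the m distinct m-th roots of unity sum to 0, e.g. 1 + exp(2*I*pi/3) + exp(-2*I*pi/3) = 0.)
Dimension check: dim(rho) = sum (mult * dim) = 1*1 + 2*1 + 2*1 = 5 = chi_rho(e) = 5.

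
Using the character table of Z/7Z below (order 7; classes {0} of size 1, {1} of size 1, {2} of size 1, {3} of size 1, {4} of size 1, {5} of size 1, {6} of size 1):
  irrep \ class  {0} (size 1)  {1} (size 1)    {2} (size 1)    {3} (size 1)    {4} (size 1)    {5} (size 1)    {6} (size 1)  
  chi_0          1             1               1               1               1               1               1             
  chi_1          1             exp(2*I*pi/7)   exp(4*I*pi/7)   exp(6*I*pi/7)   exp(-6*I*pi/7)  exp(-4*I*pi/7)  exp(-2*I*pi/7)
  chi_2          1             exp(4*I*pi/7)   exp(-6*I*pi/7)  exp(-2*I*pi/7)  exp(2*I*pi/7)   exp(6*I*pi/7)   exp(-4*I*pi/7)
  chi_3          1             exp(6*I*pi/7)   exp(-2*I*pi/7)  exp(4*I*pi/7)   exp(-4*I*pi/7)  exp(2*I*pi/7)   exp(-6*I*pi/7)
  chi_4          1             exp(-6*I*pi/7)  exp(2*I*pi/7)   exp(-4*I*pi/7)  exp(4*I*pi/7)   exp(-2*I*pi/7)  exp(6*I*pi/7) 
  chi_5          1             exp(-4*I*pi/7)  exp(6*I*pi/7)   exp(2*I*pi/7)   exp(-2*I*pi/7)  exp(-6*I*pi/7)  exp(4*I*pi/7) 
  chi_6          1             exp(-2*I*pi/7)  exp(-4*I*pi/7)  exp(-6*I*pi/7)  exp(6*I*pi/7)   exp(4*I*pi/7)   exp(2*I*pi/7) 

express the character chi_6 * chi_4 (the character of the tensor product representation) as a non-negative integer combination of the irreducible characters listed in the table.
chi_6 tensor chi_4 = chi_3 (all other irreducibles have multiplicity 0).

Details: The character of a tensor product is the pointwise product (chi_6 * chi_4)(C) = chi_6(C) * chi_4(C):
  {0}: (1)*(1), {1}: (exp(-2*I*pi/7))*(exp(-6*I*pi/7)), {2}: (exp(-4*I*pi/7))*(exp(2*I*pi/7)), {3}: (exp(-6*I*pi/7))*(exp(-4*I*pi/7)), {4}: (exp(6*I*pi/7))*(exp(4*I*pi/7)), {5}: (exp(4*I*pi/7))*(exp(-2*I*pi/7)), {6}: (exp(2*I*pi/7))*(exp(6*I*pi/7))
so (chi_6 * chi_4) takes values
  {0} -> 1, {1} -> exp(6*I*pi/7), {2} -> exp(-2*I*pi/7), {3} -> exp(4*I*pi/7), {4} -> exp(-4*I*pi/7), {5} -> exp(2*I*pi/7), {6} -> exp(-6*I*pi/7).
Now take the inner product of this character with each irreducible chi from the table, <chi_6*chi_4, chi> = (1/7) sum_C |C| (chi_6*chi_4)(C) conj(chi(C)):
  <chi_6*chi_4, chi_0> = (1/7)[1*(1)*conj(1) + 1*(exp(6*I*pi/7))*conj(1) + 1*(exp(-2*I*pi/7))*conj(1) + 1*(exp(4*I*pi/7))*conj(1) + 1*(exp(-4*I*pi/7))*conj(1) + 1*(exp(2*I*pi/7))*conj(1) + 1*(exp(-6*I*pi/7))*conj(1)]
      = (1/7)[(1) + (exp(6*I*pi/7)) + (exp(-2*I*pi/7)) + (exp(4*I*pi/7)) + (exp(-4*I*pi/7)) + (exp(2*I*pi/7)) + (exp(-6*I*pi/7))] = 0/7 = 0
  <chi_6*chi_4, chi_1> = (1/7)[1*(1)*conj(1) + 1*(exp(6*I*pi/7))*conj(exp(2*I*pi/7)) + 1*(exp(-2*I*pi/7))*conj(exp(4*I*pi/7)) + 1*(exp(4*I*pi/7))*conj(exp(6*I*pi/7)) + 1*(exp(-4*I*pi/7))*conj(exp(-6*I*pi/7)) + 1*(exp(2*I*pi/7))*conj(exp(-4*I*pi/7)) + 1*(exp(-6*I*pi/7))*conj(exp(-2*I*pi/7))]
      = (1/7)[(1) + (exp(4*I*pi/7)) + (exp(-6*I*pi/7)) + (exp(-2*I*pi/7)) + (exp(2*I*pi/7)) + (exp(6*I*pi/7)) + (exp(-4*I*pi/7))] = 0/7 = 0
  <chi_6*chi_4, chi_2> = (1/7)[1*(1)*conj(1) + 1*(exp(6*I*pi/7))*conj(exp(4*I*pi/7)) + 1*(exp(-2*I*pi/7))*conj(exp(-6*I*pi/7)) + 1*(exp(4*I*pi/7))*conj(exp(-2*I*pi/7)) + 1*(exp(-4*I*pi/7))*conj(exp(2*I*pi/7)) + 1*(exp(2*I*pi/7))*conj(exp(6*I*pi/7)) + 1*(exp(-6*I*pi/7))*conj(exp(-4*I*pi/7))]
      = (1/7)[(1) + (exp(2*I*pi/7)) + (exp(4*I*pi/7)) + (exp(6*I*pi/7)) + (exp(-6*I*pi/7)) + (exp(-4*I*pi/7)) + (exp(-2*I*pi/7))] = 0/7 = 0
  <chi_6*chi_4, chi_3> = (1/7)[1*(1)*conj(1) + 1*(exp(6*I*pi/7))*conj(exp(6*I*pi/7)) + 1*(exp(-2*I*pi/7))*conj(exp(-2*I*pi/7)) + 1*(exp(4*I*pi/7))*conj(exp(4*I*pi/7)) + 1*(exp(-4*I*pi/7))*conj(exp(-4*I*pi/7)) + 1*(exp(2*I*pi/7))*conj(exp(2*I*pi/7)) + 1*(exp(-6*I*pi/7))*conj(exp(-6*I*pi/7))]
      = (1/7)[(1) + (1) + (1) + (1) + (1) + (1) + (1)] = 7/7 = 1
  <chi_6*chi_4, chi_4> = (1/7)[1*(1)*conj(1) + 1*(exp(6*I*pi/7))*conj(exp(-6*I*pi/7)) + 1*(exp(-2*I*pi/7))*conj(exp(2*I*pi/7)) + 1*(exp(4*I*pi/7))*conj(exp(-4*I*pi/7)) + 1*(exp(-4*I*pi/7))*conj(exp(4*I*pi/7)) + 1*(exp(2*I*pi/7))*conj(exp(-2*I*pi/7)) + 1*(exp(-6*I*pi/7))*conj(exp(6*I*pi/7))]
      = (1/7)[(1) + (exp(-2*I*pi/7)) + (exp(-4*I*pi/7)) + (exp(-6*I*pi/7)) + (exp(6*I*pi/7)) + (exp(4*I*pi/7)) + (exp(2*I*pi/7))] = 0/7 = 0
  <chi_6*chi_4, chi_5> = (1/7)[1*(1)*conj(1) + 1*(exp(6*I*pi/7))*conj(exp(-4*I*pi/7)) + 1*(exp(-2*I*pi/7))*conj(exp(6*I*pi/7)) + 1*(exp(4*I*pi/7))*conj(exp(2*I*pi/7)) + 1*(exp(-4*I*pi/7))*conj(exp(-2*I*pi/7)) + 1*(exp(2*I*pi/7))*conj(exp(-6*I*pi/7)) + 1*(exp(-6*I*pi/7))*conj(exp(4*I*pi/7))]
      = (1/7)[(1) + (exp(-4*I*pi/7)) + (exp(6*I*pi/7)) + (exp(2*I*pi/7)) + (exp(-2*I*pi/7)) + (exp(-6*I*pi/7)) + (exp(4*I*pi/7))] = 0/7 = 0
  <chi_6*chi_4, chi_6> = (1/7)[1*(1)*conj(1) + 1*(exp(6*I*pi/7))*conj(exp(-2*I*pi/7)) + 1*(exp(-2*I*pi/7))*conj(exp(-4*I*pi/7)) + 1*(exp(4*I*pi/7))*conj(exp(-6*I*pi/7)) + 1*(exp(-4*I*pi/7))*conj(exp(6*I*pi/7)) + 1*(exp(2*I*pi/7))*conj(exp(4*I*pi/7)) + 1*(exp(-6*I*pi/7))*conj(exp(2*I*pi/7))]
      = (1/7)[(1) + (exp(-6*I*pi/7)) + (exp(2*I*pi/7)) + (exp(-4*I*pi/7)) + (exp(4*I*pi/7)) + (exp(-2*I*pi/7)) + (exp(6*I*pi/7))] = 0/7 = 0
(Exp terms are combined using exp(i*s)*conj(exp(i*t)) = exp(i*(s-t)), and sums of them are collapsed using the identity that for every m > 1 the m distinct m-th roots of unity sum to 0, e.g. 1 + exp(2*I*pi/3) + exp(-2*I*pi/3) = 0.)
Hence the multiplicities are chi_3: 1. Dimension check: dim(chi_6)*dim(chi_4) = 1*1 = 1 and sum (mult * dim) = 1*1 = 1.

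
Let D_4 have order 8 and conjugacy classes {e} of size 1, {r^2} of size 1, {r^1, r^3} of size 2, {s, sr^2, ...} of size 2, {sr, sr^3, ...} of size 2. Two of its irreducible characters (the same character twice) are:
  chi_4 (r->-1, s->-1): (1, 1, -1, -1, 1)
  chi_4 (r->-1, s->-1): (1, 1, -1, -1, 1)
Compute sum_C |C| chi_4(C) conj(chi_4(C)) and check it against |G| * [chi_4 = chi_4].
Sum = 8 = |G| = 8; so <chi_4, chi_4> = 1 (norm-1 confirms irreducibility).

Derivation: Compute term by term over conjugacy classes (|C| * chi_4(C) * conj(chi_4(C))):
  1*(1)*conj(1) + 1*(1)*conj(1) + 2*(-1)*conj(-1) + 2*(-1)*conj(-1) + 2*(1)*conj(1)
  = (1) + (1) + (2) + (2) + (2)
  = 8.
Dividing by |G| = 8 gives 8/8 = 1, matching the row-orthogonality relation <chi_4, chi_4> = [chi_4 = chi_4].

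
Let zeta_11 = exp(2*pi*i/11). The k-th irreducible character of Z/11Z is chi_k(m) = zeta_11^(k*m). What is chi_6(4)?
chi_6(4) = zeta_11^24 = exp(4*I*pi/11)

Justification: chi_6(4) = zeta_11^(6*4) = zeta_11^24. Since zeta_11^11 = 1, this equals zeta_11^2 = exp(2*pi*i*2/11) = exp(4*I*pi/11).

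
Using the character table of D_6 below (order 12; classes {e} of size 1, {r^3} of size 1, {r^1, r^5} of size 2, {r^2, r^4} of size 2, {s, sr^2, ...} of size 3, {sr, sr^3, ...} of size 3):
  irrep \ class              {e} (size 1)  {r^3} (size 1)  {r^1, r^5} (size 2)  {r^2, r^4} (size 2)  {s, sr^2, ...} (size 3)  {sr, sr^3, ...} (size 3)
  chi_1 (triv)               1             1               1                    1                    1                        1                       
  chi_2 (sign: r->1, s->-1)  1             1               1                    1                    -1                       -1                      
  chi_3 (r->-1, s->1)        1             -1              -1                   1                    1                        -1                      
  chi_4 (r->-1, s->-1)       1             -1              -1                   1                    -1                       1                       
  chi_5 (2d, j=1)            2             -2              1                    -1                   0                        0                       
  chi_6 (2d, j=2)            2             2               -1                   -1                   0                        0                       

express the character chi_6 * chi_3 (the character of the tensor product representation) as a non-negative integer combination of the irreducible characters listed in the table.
chi_6 tensor chi_3 = chi_5 (all other irreducibles have multiplicity 0).

Details: The character of a tensor product is the pointwise product (chi_6 * chi_3)(C) = chi_6(C) * chi_3(C):
  {e}: (2)*(1), {r^3}: (2)*(-1), {r^1, r^5}: (-1)*(-1), {r^2, r^4}: (-1)*(1), {s, sr^2, ...}: (0)*(1), {sr, sr^3, ...}: (0)*(-1)
so (chi_6 * chi_3) takes values
  {e} -> 2, {r^3} -> -2, {r^1, r^5} -> 1, {r^2, r^4} -> -1, {s, sr^2, ...} -> 0, {sr, sr^3, ...} -> 0.
Now take the inner product of this character with each irreducible chi from the table, <chi_6*chi_3, chi> = (1/12) sum_C |C| (chi_6*chi_3)(C) conj(chi(C)):
  <chi_6*chi_3, chi_1> = (1/12)[1*(2)*conj(1) + 1*(-2)*conj(1) + 2*(1)*conj(1) + 2*(-1)*conj(1) + 3*(0)*conj(1) + 3*(0)*conj(1)]
      = (1/12)[(2) + (-2) + (2) + (-2) + (0) + (0)] = 0/12 = 0
  <chi_6*chi_3, chi_2> = (1/12)[1*(2)*conj(1) + 1*(-2)*conj(1) + 2*(1)*conj(1) + 2*(-1)*conj(1) + 3*(0)*conj(-1) + 3*(0)*conj(-1)]
      = (1/12)[(2) + (-2) + (2) + (-2) + (0) + (0)] = 0/12 = 0
  <chi_6*chi_3, chi_3> = (1/12)[1*(2)*conj(1) + 1*(-2)*conj(-1) + 2*(1)*conj(-1) + 2*(-1)*conj(1) + 3*(0)*conj(1) + 3*(0)*conj(-1)]
      = (1/12)[(2) + (2) + (-2) + (-2) + (0) + (0)] = 0/12 = 0
  <chi_6*chi_3, chi_4> = (1/12)[1*(2)*conj(1) + 1*(-2)*conj(-1) + 2*(1)*conj(-1) + 2*(-1)*conj(1) + 3*(0)*conj(-1) + 3*(0)*conj(1)]
      = (1/12)[(2) + (2) + (-2) + (-2) + (0) + (0)] = 0/12 = 0
  <chi_6*chi_3, chi_5> = (1/12)[1*(2)*conj(2) + 1*(-2)*conj(-2) + 2*(1)*conj(1) + 2*(-1)*conj(-1) + 3*(0)*conj(0) + 3*(0)*conj(0)]
      = (1/12)[(4) + (4) + (2) + (2) + (0) + (0)] = 12/12 = 1
  <chi_6*chi_3, chi_6> = (1/12)[1*(2)*conj(2) + 1*(-2)*conj(2) + 2*(1)*conj(-1) + 2*(-1)*conj(-1) + 3*(0)*conj(0) + 3*(0)*conj(0)]
      = (1/12)[(4) + (-4) + (-2) + (2) + (0) + (0)] = 0/12 = 0
Hence the multiplicities are chi_5: 1. Dimension check: dim(chi_6)*dim(chi_3) = 2*1 = 2 and sum (mult * dim) = 1*2 = 2.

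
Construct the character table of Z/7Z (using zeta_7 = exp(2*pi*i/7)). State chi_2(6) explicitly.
Character table of Z/7Z (irreps indexed chi_0,...,chi_6 with chi_k(m) = zeta_7^(k*m), zeta_7 = exp(2*pi*i/7)):
  irrep \ class  {0} (size 1)  {1} (size 1)    {2} (size 1)    {3} (size 1)    {4} (size 1)    {5} (size 1)    {6} (size 1)  
  chi_0          1             1               1               1               1               1               1             
  chi_1          1             exp(2*I*pi/7)   exp(4*I*pi/7)   exp(6*I*pi/7)   exp(-6*I*pi/7)  exp(-4*I*pi/7)  exp(-2*I*pi/7)
  chi_2          1             exp(4*I*pi/7)   exp(-6*I*pi/7)  exp(-2*I*pi/7)  exp(2*I*pi/7)   exp(6*I*pi/7)   exp(-4*I*pi/7)
  chi_3          1             exp(6*I*pi/7)   exp(-2*I*pi/7)  exp(4*I*pi/7)   exp(-4*I*pi/7)  exp(2*I*pi/7)   exp(-6*I*pi/7)
  chi_4          1             exp(-6*I*pi/7)  exp(2*I*pi/7)   exp(-4*I*pi/7)  exp(4*I*pi/7)   exp(-2*I*pi/7)  exp(6*I*pi/7) 
  chi_5          1             exp(-4*I*pi/7)  exp(6*I*pi/7)   exp(2*I*pi/7)   exp(-2*I*pi/7)  exp(-6*I*pi/7)  exp(4*I*pi/7) 
  chi_6          1             exp(-2*I*pi/7)  exp(-4*I*pi/7)  exp(-6*I*pi/7)  exp(6*I*pi/7)   exp(4*I*pi/7)   exp(2*I*pi/7) 

Spot check: chi_2(6) = zeta_7^(2*6) = zeta_7^12 = exp(-4*I*pi/7).

Why: Z/7Z is abelian, so all 7 irreducible complex representations are 1-dimensional. They are given by chi_k(m) = zeta_7^(k*m) for k = 0,...,6. Row orthogonality: sum_m chi_k(m) conj(chi_l(m)) = 7 * [k = l].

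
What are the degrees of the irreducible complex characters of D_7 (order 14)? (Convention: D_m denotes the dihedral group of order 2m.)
Dimensions: 1, 1, 2, 2, 2

Justification: There are 5 irreducibles (= number of conjugacy classes). Their dimensions d_i satisfy sum d_i^2 = |G| = 14: 1 + 1 + 4 + 4 + 4 = 14.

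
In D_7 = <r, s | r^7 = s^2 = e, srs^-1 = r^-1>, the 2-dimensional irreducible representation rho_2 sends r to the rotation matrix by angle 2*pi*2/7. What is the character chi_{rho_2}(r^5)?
chi_{rho_2}(r^5) = 2*cos(2*pi*2*5/7) = -2*cos(pi/7)

Details: rho_2(r^5) is rotation by angle 2*pi*2*5/7, whose trace is 2*cos(2*pi*2*5/7) = -2*cos(pi/7).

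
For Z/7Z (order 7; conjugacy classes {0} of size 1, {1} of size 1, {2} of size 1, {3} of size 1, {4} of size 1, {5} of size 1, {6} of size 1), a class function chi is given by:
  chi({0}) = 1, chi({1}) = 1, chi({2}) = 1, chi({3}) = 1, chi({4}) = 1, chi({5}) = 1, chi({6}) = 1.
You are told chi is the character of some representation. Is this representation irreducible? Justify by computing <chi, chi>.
Irreducible: <chi, chi> = 1.

Details: <chi, chi> = (1/|G|) sum_C |C| * |chi(C)|^2 = (1/7)[1*|1|^2 + 1*|1|^2 + 1*|1|^2 + 1*|1|^2 + 1*|1|^2 + 1*|1|^2 + 1*|1|^2]
  = (1/7)[(1) + (1) + (1) + (1) + (1) + (1) + (1)] = 7/7 = 1.
(Exp terms are combined using exp(i*s)*conj(exp(i*t)) = exp(i*(s-t)), and sums of them are collapsed using the identity that for every m > 1 the m distinct m-th roots of unity sum to 0, e.g. 1 + exp(2*I*pi/3) + exp(-2*I*pi/3) = 0.)
A character is irreducible iff <chi, chi> = 1, so this representation is irreducible.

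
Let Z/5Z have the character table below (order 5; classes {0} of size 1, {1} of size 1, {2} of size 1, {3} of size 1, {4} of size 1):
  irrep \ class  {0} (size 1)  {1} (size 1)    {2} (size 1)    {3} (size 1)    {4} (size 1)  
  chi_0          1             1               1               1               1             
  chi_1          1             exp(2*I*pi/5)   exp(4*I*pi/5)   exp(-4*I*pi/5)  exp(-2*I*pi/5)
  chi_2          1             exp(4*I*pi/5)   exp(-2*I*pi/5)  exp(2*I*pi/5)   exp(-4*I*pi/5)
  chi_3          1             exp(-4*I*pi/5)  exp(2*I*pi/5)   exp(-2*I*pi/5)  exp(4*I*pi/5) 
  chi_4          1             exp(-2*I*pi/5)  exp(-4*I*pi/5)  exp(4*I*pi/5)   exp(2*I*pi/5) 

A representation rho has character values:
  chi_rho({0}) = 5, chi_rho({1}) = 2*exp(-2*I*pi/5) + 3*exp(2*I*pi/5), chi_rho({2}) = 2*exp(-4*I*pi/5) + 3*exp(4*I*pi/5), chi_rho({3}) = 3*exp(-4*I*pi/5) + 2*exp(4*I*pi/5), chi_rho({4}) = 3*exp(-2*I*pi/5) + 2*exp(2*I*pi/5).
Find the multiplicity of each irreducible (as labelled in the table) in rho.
Multiplicities: chi_0: 0, chi_1: 3, chi_2: 0, chi_3: 0, chi_4: 2.

Argument: Use <chi_rho, chi> = (1/|G|) sum_C |C| * chi_rho(C) * conj(chi(C)) with |G| = 5 for each irreducible chi in the table:
  <chi_rho, chi_0> = (1/5)[1*(5)*conj(1) + 1*(2*exp(-2*I*pi/5) + 3*exp(2*I*pi/5))*conj(1) + 1*(2*exp(-4*I*pi/5) + 3*exp(4*I*pi/5))*conj(1) + 1*(3*exp(-4*I*pi/5) + 2*exp(4*I*pi/5))*conj(1) + 1*(3*exp(-2*I*pi/5) + 2*exp(2*I*pi/5))*conj(1)]
      = (1/5)[(5) + (2*exp(-2*I*pi/5) + 3*exp(2*I*pi/5)) + (2*exp(-4*I*pi/5) + 3*exp(4*I*pi/5)) + (3*exp(-4*I*pi/5) + 2*exp(4*I*pi/5)) + (3*exp(-2*I*pi/5) + 2*exp(2*I*pi/5))] = 0/5 = 0
  <chi_rho, chi_1> = (1/5)[1*(5)*conj(1) + 1*(2*exp(-2*I*pi/5) + 3*exp(2*I*pi/5))*conj(exp(2*I*pi/5)) + 1*(2*exp(-4*I*pi/5) + 3*exp(4*I*pi/5))*conj(exp(4*I*pi/5)) + 1*(3*exp(-4*I*pi/5) + 2*exp(4*I*pi/5))*conj(exp(-4*I*pi/5)) + 1*(3*exp(-2*I*pi/5) + 2*exp(2*I*pi/5))*conj(exp(-2*I*pi/5))]
      = (1/5)[(5) + (3 + 2*exp(-4*I*pi/5)) + (3 + 2*exp(2*I*pi/5)) + (3 + 2*exp(-2*I*pi/5)) + (3 + 2*exp(4*I*pi/5))] = 15/5 = 3
  <chi_rho, chi_2> = (1/5)[1*(5)*conj(1) + 1*(2*exp(-2*I*pi/5) + 3*exp(2*I*pi/5))*conj(exp(4*I*pi/5)) + 1*(2*exp(-4*I*pi/5) + 3*exp(4*I*pi/5))*conj(exp(-2*I*pi/5)) + 1*(3*exp(-4*I*pi/5) + 2*exp(4*I*pi/5))*conj(exp(2*I*pi/5)) + 1*(3*exp(-2*I*pi/5) + 2*exp(2*I*pi/5))*conj(exp(-4*I*pi/5))]
      = (1/5)[(5) + (3*exp(-2*I*pi/5) + 2*exp(4*I*pi/5)) + (2*exp(-2*I*pi/5) + 3*exp(-4*I*pi/5)) + (3*exp(4*I*pi/5) + 2*exp(2*I*pi/5)) + (2*exp(-4*I*pi/5) + 3*exp(2*I*pi/5))] = 0/5 = 0
  <chi_rho, chi_3> = (1/5)[1*(5)*conj(1) + 1*(2*exp(-2*I*pi/5) + 3*exp(2*I*pi/5))*conj(exp(-4*I*pi/5)) + 1*(2*exp(-4*I*pi/5) + 3*exp(4*I*pi/5))*conj(exp(2*I*pi/5)) + 1*(3*exp(-4*I*pi/5) + 2*exp(4*I*pi/5))*conj(exp(-2*I*pi/5)) + 1*(3*exp(-2*I*pi/5) + 2*exp(2*I*pi/5))*conj(exp(4*I*pi/5))]
      = (1/5)[(5) + (3*exp(-4*I*pi/5) + 2*exp(2*I*pi/5)) + (2*exp(4*I*pi/5) + 3*exp(2*I*pi/5)) + (3*exp(-2*I*pi/5) + 2*exp(-4*I*pi/5)) + (2*exp(-2*I*pi/5) + 3*exp(4*I*pi/5))] = 0/5 = 0
  <chi_rho, chi_4> = (1/5)[1*(5)*conj(1) + 1*(2*exp(-2*I*pi/5) + 3*exp(2*I*pi/5))*conj(exp(-2*I*pi/5)) + 1*(2*exp(-4*I*pi/5) + 3*exp(4*I*pi/5))*conj(exp(-4*I*pi/5)) + 1*(3*exp(-4*I*pi/5) + 2*exp(4*I*pi/5))*conj(exp(4*I*pi/5)) + 1*(3*exp(-2*I*pi/5) + 2*exp(2*I*pi/5))*conj(exp(2*I*pi/5))]
      = (1/5)[(5) + (2 + 3*exp(4*I*pi/5)) + (2 + 3*exp(-2*I*pi/5)) + (2 + 3*exp(2*I*pi/5)) + (2 + 3*exp(-4*I*pi/5))] = 10/5 = 2
(Exp terms are combined using exp(i*s)*conj(exp(i*t)) = exp(i*(s-t)), and sums of them are collapsed using the identity that for every m > 1 the m distinct m-th roots of unity sum to 0, e.g. 1 + exp(2*I*pi/3) + exp(-2*I*pi/3) = 0.)
Dimension check: dim(rho) = sum (mult * dim) = 0*1 + 3*1 + 0*1 + 0*1 + 2*1 = 5 = chi_rho(e) = 5.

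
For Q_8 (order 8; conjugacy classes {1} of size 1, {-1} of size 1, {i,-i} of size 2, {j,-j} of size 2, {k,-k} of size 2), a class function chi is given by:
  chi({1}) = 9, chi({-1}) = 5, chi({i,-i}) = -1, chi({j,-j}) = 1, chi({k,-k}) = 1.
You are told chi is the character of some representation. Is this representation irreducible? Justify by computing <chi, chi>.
Not irreducible (reducible): <chi, chi> = 14 > 1.

Working: <chi, chi> = (1/|G|) sum_C |C| * |chi(C)|^2 = (1/8)[1*|9|^2 + 1*|5|^2 + 2*|-1|^2 + 2*|1|^2 + 2*|1|^2]
  = (1/8)[(81) + (25) + (2) + (2) + (2)] = 112/8 = 14.
A character is irreducible iff <chi, chi> = 1, so this representation is reducible.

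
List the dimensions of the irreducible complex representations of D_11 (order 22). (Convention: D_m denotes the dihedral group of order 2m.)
Dimensions: 1, 1, 2, 2, 2, 2, 2

Working: There are 7 irreducibles (= number of conjugacy classes). Their dimensions d_i satisfy sum d_i^2 = |G| = 22: 1 + 1 + 4 + 4 + 4 + 4 + 4 = 22.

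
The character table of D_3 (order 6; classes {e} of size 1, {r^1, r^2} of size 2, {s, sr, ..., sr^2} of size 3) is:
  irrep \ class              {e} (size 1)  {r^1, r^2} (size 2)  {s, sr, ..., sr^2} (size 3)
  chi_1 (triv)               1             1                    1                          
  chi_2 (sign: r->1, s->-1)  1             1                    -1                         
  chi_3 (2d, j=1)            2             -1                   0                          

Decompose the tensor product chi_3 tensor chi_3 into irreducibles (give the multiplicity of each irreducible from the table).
chi_3 tensor chi_3 = chi_1 + chi_2 + chi_3 (all other irreducibles have multiplicity 0).

Explanation: The character of a tensor product is the pointwise product (chi_3 * chi_3)(C) = chi_3(C) * chi_3(C):
  {e}: (2)*(2), {r^1, r^2}: (-1)*(-1), {s, sr, ..., sr^2}: (0)*(0)
so (chi_3 * chi_3) takes values
  {e} -> 4, {r^1, r^2} -> 1, {s, sr, ..., sr^2} -> 0.
Now take the inner product of this character with each irreducible chi from the table, <chi_3*chi_3, chi> = (1/6) sum_C |C| (chi_3*chi_3)(C) conj(chi(C)):
  <chi_3*chi_3, chi_1> = (1/6)[1*(4)*conj(1) + 2*(1)*conj(1) + 3*(0)*conj(1)]
      = (1/6)[(4) + (2) + (0)] = 6/6 = 1
  <chi_3*chi_3, chi_2> = (1/6)[1*(4)*conj(1) + 2*(1)*conj(1) + 3*(0)*conj(-1)]
      = (1/6)[(4) + (2) + (0)] = 6/6 = 1
  <chi_3*chi_3, chi_3> = (1/6)[1*(4)*conj(2) + 2*(1)*conj(-1) + 3*(0)*conj(0)]
      = (1/6)[(8) + (-2) + (0)] = 6/6 = 1
Hence the multiplicities are chi_1: 1, chi_2: 1, chi_3: 1. Dimension check: dim(chi_3)*dim(chi_3) = 2*2 = 4 and sum (mult * dim) = 1*1 + 1*1 + 1*2 = 4.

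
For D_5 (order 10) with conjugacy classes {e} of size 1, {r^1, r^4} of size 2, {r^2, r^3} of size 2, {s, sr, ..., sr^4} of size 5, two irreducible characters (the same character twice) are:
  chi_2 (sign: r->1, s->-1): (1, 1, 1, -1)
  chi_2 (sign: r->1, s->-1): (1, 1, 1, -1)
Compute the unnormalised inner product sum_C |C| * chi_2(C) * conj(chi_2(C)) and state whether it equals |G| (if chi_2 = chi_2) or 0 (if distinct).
Sum = 10 = |G| = 10; so <chi_2, chi_2> = 1 (norm-1 confirms irreducibility).

Justification: Compute term by term over conjugacy classes (|C| * chi_2(C) * conj(chi_2(C))):
  1*(1)*conj(1) + 2*(1)*conj(1) + 2*(1)*conj(1) + 5*(-1)*conj(-1)
  = (1) + (2) + (2) + (5)
  = 10.
Dividing by |G| = 10 gives 10/10 = 1, matching the row-orthogonality relation <chi_2, chi_2> = [chi_2 = chi_2].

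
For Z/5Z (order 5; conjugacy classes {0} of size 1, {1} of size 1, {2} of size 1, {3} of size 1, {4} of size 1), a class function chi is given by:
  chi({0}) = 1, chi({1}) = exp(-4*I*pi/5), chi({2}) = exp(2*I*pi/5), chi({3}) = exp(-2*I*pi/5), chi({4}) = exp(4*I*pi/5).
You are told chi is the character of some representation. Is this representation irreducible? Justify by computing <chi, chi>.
Irreducible: <chi, chi> = 1.

Proof sketch: <chi, chi> = (1/|G|) sum_C |C| * |chi(C)|^2 = (1/5)[1*|1|^2 + 1*|exp(-4*I*pi/5)|^2 + 1*|exp(2*I*pi/5)|^2 + 1*|exp(-2*I*pi/5)|^2 + 1*|exp(4*I*pi/5)|^2]
  = (1/5)[(1) + (1) + (1) + (1) + (1)] = 5/5 = 1.
(Exp terms are combined using exp(i*s)*conj(exp(i*t)) = exp(i*(s-t)), and sums of them are collapsed using the identity that for every m > 1 the m distinct m-th roots of unity sum to 0, e.g. 1 + exp(2*I*pi/3) + exp(-2*I*pi/3) = 0.)
A character is irreducible iff <chi, chi> = 1, so this representation is irreducible.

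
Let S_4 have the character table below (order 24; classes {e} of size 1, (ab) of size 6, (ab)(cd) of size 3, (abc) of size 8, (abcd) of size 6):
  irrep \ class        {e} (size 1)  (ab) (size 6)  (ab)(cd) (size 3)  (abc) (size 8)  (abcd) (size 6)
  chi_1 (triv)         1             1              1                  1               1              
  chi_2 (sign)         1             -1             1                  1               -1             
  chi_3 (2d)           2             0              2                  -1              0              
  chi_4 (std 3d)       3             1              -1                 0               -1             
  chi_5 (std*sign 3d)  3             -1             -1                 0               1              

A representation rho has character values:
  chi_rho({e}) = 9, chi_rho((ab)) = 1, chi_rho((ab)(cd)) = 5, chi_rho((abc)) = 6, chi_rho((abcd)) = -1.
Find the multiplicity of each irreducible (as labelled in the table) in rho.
Multiplicities: chi_1: 3, chi_2: 3, chi_3: 0, chi_4: 1, chi_5: 0.

Proof sketch: Use <chi_rho, chi> = (1/|G|) sum_C |C| * chi_rho(C) * conj(chi(C)) with |G| = 24 for each irreducible chi in the table:
  <chi_rho, chi_1> = (1/24)[1*(9)*conj(1) + 6*(1)*conj(1) + 3*(5)*conj(1) + 8*(6)*conj(1) + 6*(-1)*conj(1)]
      = (1/24)[(9) + (6) + (15) + (48) + (-6)] = 72/24 = 3
  <chi_rho, chi_2> = (1/24)[1*(9)*conj(1) + 6*(1)*conj(-1) + 3*(5)*conj(1) + 8*(6)*conj(1) + 6*(-1)*conj(-1)]
      = (1/24)[(9) + (-6) + (15) + (48) + (6)] = 72/24 = 3
  <chi_rho, chi_3> = (1/24)[1*(9)*conj(2) + 6*(1)*conj(0) + 3*(5)*conj(2) + 8*(6)*conj(-1) + 6*(-1)*conj(0)]
      = (1/24)[(18) + (0) + (30) + (-48) + (0)] = 0/24 = 0
  <chi_rho, chi_4> = (1/24)[1*(9)*conj(3) + 6*(1)*conj(1) + 3*(5)*conj(-1) + 8*(6)*conj(0) + 6*(-1)*conj(-1)]
      = (1/24)[(27) + (6) + (-15) + (0) + (6)] = 24/24 = 1
  <chi_rho, chi_5> = (1/24)[1*(9)*conj(3) + 6*(1)*conj(-1) + 3*(5)*conj(-1) + 8*(6)*conj(0) + 6*(-1)*conj(1)]
      = (1/24)[(27) + (-6) + (-15) + (0) + (-6)] = 0/24 = 0
Dimension check: dim(rho) = sum (mult * dim) = 3*1 + 3*1 + 0*2 + 1*3 + 0*3 = 9 = chi_rho(e) = 9.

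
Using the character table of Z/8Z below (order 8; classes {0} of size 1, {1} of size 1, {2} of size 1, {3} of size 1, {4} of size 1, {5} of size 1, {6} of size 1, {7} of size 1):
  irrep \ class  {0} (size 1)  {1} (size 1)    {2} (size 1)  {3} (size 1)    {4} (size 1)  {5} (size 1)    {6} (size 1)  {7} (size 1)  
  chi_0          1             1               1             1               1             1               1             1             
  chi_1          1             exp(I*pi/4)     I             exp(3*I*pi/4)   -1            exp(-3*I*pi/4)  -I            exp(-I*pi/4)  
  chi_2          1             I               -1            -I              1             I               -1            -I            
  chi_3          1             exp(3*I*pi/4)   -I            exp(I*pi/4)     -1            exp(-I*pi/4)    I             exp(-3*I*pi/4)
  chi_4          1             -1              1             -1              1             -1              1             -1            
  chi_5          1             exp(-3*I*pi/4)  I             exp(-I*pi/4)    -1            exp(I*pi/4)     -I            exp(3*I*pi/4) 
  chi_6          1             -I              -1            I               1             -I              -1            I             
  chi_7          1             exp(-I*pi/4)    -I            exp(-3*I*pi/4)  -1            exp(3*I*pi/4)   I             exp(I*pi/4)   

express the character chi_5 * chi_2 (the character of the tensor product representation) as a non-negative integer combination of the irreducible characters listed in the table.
chi_5 tensor chi_2 = chi_7 (all other irreducibles have multiplicity 0).

Justification: The character of a tensor product is the pointwise product (chi_5 * chi_2)(C) = chi_5(C) * chi_2(C):
  {0}: (1)*(1), {1}: (exp(-3*I*pi/4))*(I), {2}: (I)*(-1), {3}: (exp(-I*pi/4))*(-I), {4}: (-1)*(1), {5}: (exp(I*pi/4))*(I), {6}: (-I)*(-1), {7}: (exp(3*I*pi/4))*(-I)
so (chi_5 * chi_2) takes values
  {0} -> 1, {1} -> exp(-I*pi/4), {2} -> -I, {3} -> -exp(I*pi/4), {4} -> -1, {5} -> exp(3*I*pi/4), {6} -> I, {7} -> -exp(-3*I*pi/4).
Now take the inner product of this character with each irreducible chi from the table, <chi_5*chi_2, chi> = (1/8) sum_C |C| (chi_5*chi_2)(C) conj(chi(C)):
  <chi_5*chi_2, chi_0> = (1/8)[1*(1)*conj(1) + 1*(exp(-I*pi/4))*conj(1) + 1*(-I)*conj(1) + 1*(-exp(I*pi/4))*conj(1) + 1*(-1)*conj(1) + 1*(exp(3*I*pi/4))*conj(1) + 1*(I)*conj(1) + 1*(-exp(-3*I*pi/4))*conj(1)]
      = (1/8)[(1) + (exp(-I*pi/4)) + (-I) + (-exp(I*pi/4)) + (-1) + (exp(3*I*pi/4)) + (I) + (-exp(-3*I*pi/4))] = 0/8 = 0
  <chi_5*chi_2, chi_1> = (1/8)[1*(1)*conj(1) + 1*(exp(-I*pi/4))*conj(exp(I*pi/4)) + 1*(-I)*conj(I) + 1*(-exp(I*pi/4))*conj(exp(3*I*pi/4)) + 1*(-1)*conj(-1) + 1*(exp(3*I*pi/4))*conj(exp(-3*I*pi/4)) + 1*(I)*conj(-I) + 1*(-exp(-3*I*pi/4))*conj(exp(-I*pi/4))]
      = (1/8)[(1) + (-I) + (-1) + (I) + (1) + (-I) + (-1) + (I)] = 0/8 = 0
  <chi_5*chi_2, chi_2> = (1/8)[1*(1)*conj(1) + 1*(exp(-I*pi/4))*conj(I) + 1*(-I)*conj(-1) + 1*(-exp(I*pi/4))*conj(-I) + 1*(-1)*conj(1) + 1*(exp(3*I*pi/4))*conj(I) + 1*(I)*conj(-1) + 1*(-exp(-3*I*pi/4))*conj(-I)]
      = (1/8)[(1) + (-exp(I*pi/4)) + (I) + (-exp(3*I*pi/4)) + (-1) + (-exp(-3*I*pi/4)) + (-I) + (-exp(-I*pi/4))] = 0/8 = 0
  <chi_5*chi_2, chi_3> = (1/8)[1*(1)*conj(1) + 1*(exp(-I*pi/4))*conj(exp(3*I*pi/4)) + 1*(-I)*conj(-I) + 1*(-exp(I*pi/4))*conj(exp(I*pi/4)) + 1*(-1)*conj(-1) + 1*(exp(3*I*pi/4))*conj(exp(-I*pi/4)) + 1*(I)*conj(I) + 1*(-exp(-3*I*pi/4))*conj(exp(-3*I*pi/4))]
      = (1/8)[(1) + (-1) + (1) + (-1) + (1) + (-1) + (1) + (-1)] = 0/8 = 0
  <chi_5*chi_2, chi_4> = (1/8)[1*(1)*conj(1) + 1*(exp(-I*pi/4))*conj(-1) + 1*(-I)*conj(1) + 1*(-exp(I*pi/4))*conj(-1) + 1*(-1)*conj(1) + 1*(exp(3*I*pi/4))*conj(-1) + 1*(I)*conj(1) + 1*(-exp(-3*I*pi/4))*conj(-1)]
      = (1/8)[(1) + (-exp(-I*pi/4)) + (-I) + (exp(I*pi/4)) + (-1) + (-exp(3*I*pi/4)) + (I) + (exp(-3*I*pi/4))] = 0/8 = 0
  <chi_5*chi_2, chi_5> = (1/8)[1*(1)*conj(1) + 1*(exp(-I*pi/4))*conj(exp(-3*I*pi/4)) + 1*(-I)*conj(I) + 1*(-exp(I*pi/4))*conj(exp(-I*pi/4)) + 1*(-1)*conj(-1) + 1*(exp(3*I*pi/4))*conj(exp(I*pi/4)) + 1*(I)*conj(-I) + 1*(-exp(-3*I*pi/4))*conj(exp(3*I*pi/4))]
      = (1/8)[(1) + (I) + (-1) + (-I) + (1) + (I) + (-1) + (-I)] = 0/8 = 0
  <chi_5*chi_2, chi_6> = (1/8)[1*(1)*conj(1) + 1*(exp(-I*pi/4))*conj(-I) + 1*(-I)*conj(-1) + 1*(-exp(I*pi/4))*conj(I) + 1*(-1)*conj(1) + 1*(exp(3*I*pi/4))*conj(-I) + 1*(I)*conj(-1) + 1*(-exp(-3*I*pi/4))*conj(I)]
      = (1/8)[(1) + (exp(I*pi/4)) + (I) + (exp(3*I*pi/4)) + (-1) + (exp(-3*I*pi/4)) + (-I) + (exp(-I*pi/4))] = 0/8 = 0
  <chi_5*chi_2, chi_7> = (1/8)[1*(1)*conj(1) + 1*(exp(-I*pi/4))*conj(exp(-I*pi/4)) + 1*(-I)*conj(-I) + 1*(-exp(I*pi/4))*conj(exp(-3*I*pi/4)) + 1*(-1)*conj(-1) + 1*(exp(3*I*pi/4))*conj(exp(3*I*pi/4)) + 1*(I)*conj(I) + 1*(-exp(-3*I*pi/4))*conj(exp(I*pi/4))]
      = (1/8)[(1) + (1) + (1) + (1) + (1) + (1) + (1) + (1)] = 8/8 = 1
(Exp terms are combined using exp(i*s)*conj(exp(i*t)) = exp(i*(s-t)), and sums of them are collapsed using the identity that for every m > 1 the m distinct m-th roots of unity sum to 0, e.g. 1 + exp(2*I*pi/3) + exp(-2*I*pi/3) = 0.)
Hence the multiplicities are chi_7: 1. Dimension check: dim(chi_5)*dim(chi_2) = 1*1 = 1 and sum (mult * dim) = 1*1 = 1.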